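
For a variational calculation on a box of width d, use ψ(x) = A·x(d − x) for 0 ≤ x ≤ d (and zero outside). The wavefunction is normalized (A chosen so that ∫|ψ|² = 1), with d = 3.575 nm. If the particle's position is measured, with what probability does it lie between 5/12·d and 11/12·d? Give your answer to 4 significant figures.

|ψ|² is the probability density, so P = ∫_{5/12·d}^{11/12·d} |ψ|² dx.
With A² fixed by ∫|ψ|² = 1, i.e. A² = (d^5/30)^(−1), substitute and integrate.
In terms of u = x/d (A² and the length scale cancel between numerator and denominator), P = [∫_{5/12}^{11/12} u^2·(1 - u)^2 du] / [∫_{0}^{1} u^2·(1 - u)^2 du].
Using ∫ u^2·(1 - u)^2 du = u^3·(6·u^2 - 15·u + 10)/30, the numerator is ≈ 0.0216098 and the denominator is 1/30.
Taking the ratio, P = 4481/6912.

P ≈ 0.6483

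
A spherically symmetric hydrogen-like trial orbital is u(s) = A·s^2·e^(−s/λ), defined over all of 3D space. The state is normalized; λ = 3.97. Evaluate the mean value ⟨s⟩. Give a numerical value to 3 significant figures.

⟨s⟩ ≈ 13.9

By definition ⟨s⟩ = ∫ s |u(s)|² 4πs² ds.
With ∫₀^∞ s^7 e^(−αs) ds = 7!/α^8, evaluating both integrals, ⟨s⟩ = 7·λ/2.
With λ = 3.97, ⟨s⟩ = 13.90.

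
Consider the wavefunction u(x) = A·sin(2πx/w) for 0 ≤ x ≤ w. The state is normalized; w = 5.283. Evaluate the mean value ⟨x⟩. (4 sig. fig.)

⟨x⟩ ≈ 2.642

The expectation value is the |u|²-weighted average of x: ∫ x|u|² dx.
Using sin²θ = (1 − cos 2θ)/2, evaluating both integrals, ⟨x⟩ = w/2.
With w = 5.283, ⟨x⟩ = 2.6415.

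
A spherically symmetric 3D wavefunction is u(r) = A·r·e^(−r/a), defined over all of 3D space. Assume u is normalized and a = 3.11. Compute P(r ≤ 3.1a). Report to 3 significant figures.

With dV = 4πr²dr, the probability is ∫|u|² dV over r ≤ 3.1a.
A² is fixed by ∫₀^∞ 4πr²|u|² dr = 1, i.e. A² = (3·π·a^5)^(−1).
Substituting t = r/a, A², 4π and the length scale all cancel in the ratio: P = ∫_{0}^{3.1} t^4·e^(-2·t) dt / ∫_{0}^{∞} t^4·e^(-2·t) dt.
An antiderivative of t^4·e^(-2·t) is -(t^4/2 + t^3 + 3·t^2/2 + 3·t/2 + 3/4)·e^(-2·t); evaluating from 0 to 3.1 gives ≈ 0.55562, while the full integral is 3/4.
The region integral divided by the full integral gives P = 0.7408.

P ≈ 0.741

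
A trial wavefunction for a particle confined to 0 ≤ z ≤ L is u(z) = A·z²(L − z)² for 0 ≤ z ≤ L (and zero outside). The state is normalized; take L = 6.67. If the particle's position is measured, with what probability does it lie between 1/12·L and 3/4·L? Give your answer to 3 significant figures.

|u|² is the probability density, so P = ∫_{1/12·L}^{3/4·L} |u|² dz.
The normalization integral ∫|u|²dz over the whole domain equals L^9/630·A², and A² cancels in the ratio.
Let t = z/L; then A² and the length scale cancel, so P = ∫_{1/12}^{3/4} t^4·(1 - t)^4 dt ÷ ∫_{0}^{1} t^4·(1 - t)^4 dt.
Using ∫ t^4·(1 - t)^4 dt = t^5·(70·t^4 - 315·t^3 + 540·t^2 - 420·t + 126)/630, the numerator is ≈ 0.0015090 and the denominator is 1/630.
The result is P = 0.9507.

P ≈ 0.951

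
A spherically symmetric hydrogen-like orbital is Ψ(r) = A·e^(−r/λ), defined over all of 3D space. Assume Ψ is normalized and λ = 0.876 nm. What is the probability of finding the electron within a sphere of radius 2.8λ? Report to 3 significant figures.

Integrate the radial probability density 4πr²|Ψ|² over r ≤ 2.8λ.
The full normalization integral is A²·[π·λ^3] = 1, fixing A².
In terms of u = r/λ (A², 4π and the length scale all cancel between numerator and denominator), P = [∫_{0}^{2.8} u^2·e^(-2·u) du] / [∫_{0}^{∞} u^2·e^(-2·u) du].
Using ∫ u^2·e^(-2·u) du = -(2·u^2 + 2·u + 1)·e^(-2·u)/4, the numerator is 1/4 - 557·e^(-28/5)/100 and the denominator is 1/4.
This evaluates to P = 0.9176.

P ≈ 0.918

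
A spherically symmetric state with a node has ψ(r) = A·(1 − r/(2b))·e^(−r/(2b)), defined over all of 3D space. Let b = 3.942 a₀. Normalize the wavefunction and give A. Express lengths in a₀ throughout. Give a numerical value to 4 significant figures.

A ≈ 0.02549 a₀^(-3/2)

Require ∫ |ψ|² 4πr² dr = 1 over the whole domain.
In 3D with spherical symmetry the volume element is 4πr² dr.
With ∫₀^∞ r^4 e^(−αr) dr = 4!/α^5, with ψ = A·(1 − r/(2b))·e^(−r/(2b)), the integral evaluates to A²·[8·π·b^3].
Plugging in b = 3.942 yields A = 0.025486.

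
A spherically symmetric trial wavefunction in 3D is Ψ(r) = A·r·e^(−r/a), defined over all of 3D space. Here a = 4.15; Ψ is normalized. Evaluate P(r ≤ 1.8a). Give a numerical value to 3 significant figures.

P ≈ 0.294

With dV = 4πr²dr, the probability is ∫|Ψ|² dV over r ≤ 1.8a.
Normalization gives A² = 1/(3·π·a^5).
In terms of u = r/a (A², 4π and the length scale all cancel between numerator and denominator), P = [∫_{0}^{1.8} u^4·e^(-2·u) du] / [∫_{0}^{∞} u^4·e^(-2·u) du].
Using ∫ u^4·e^(-2·u) du = -(u^4/2 + u^3 + 3·u^2/2 + 3·u/2 + 3/4)·e^(-2·u), the numerator is ≈ 0.22017 and the denominator is 3/4.
This evaluates to P = 0.2936.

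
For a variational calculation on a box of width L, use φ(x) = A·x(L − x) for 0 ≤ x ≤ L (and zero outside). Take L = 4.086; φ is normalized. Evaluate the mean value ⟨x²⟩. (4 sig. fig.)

⟨x^2⟩ ≈ 4.770

⟨x²⟩ = ∫ x^2 |φ|² dx over the full domain.
Since the A² factors cancel between numerator and denominator, ⟨x²⟩ = 2·L^2/7.
With L = 4.086, ⟨x^2⟩ = 4.7701.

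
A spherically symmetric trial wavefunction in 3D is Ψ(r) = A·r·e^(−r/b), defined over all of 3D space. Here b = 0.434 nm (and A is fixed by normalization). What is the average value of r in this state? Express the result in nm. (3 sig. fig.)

⟨r⟩ ≈ 1.09 nm

The expectation value is the |Ψ|²-weighted average of r: ∫ r|Ψ|² 4πr² dr.
Evaluating both integrals, ⟨r⟩ = 5·b/2.
With b = 0.434, ⟨r⟩ = 1.085.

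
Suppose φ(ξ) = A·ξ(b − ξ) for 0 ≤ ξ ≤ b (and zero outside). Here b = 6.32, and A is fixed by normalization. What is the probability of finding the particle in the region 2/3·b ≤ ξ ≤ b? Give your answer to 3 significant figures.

P ≈ 0.210

The probability is P = ∫ |φ|² dξ over [2/3·b, b].
The normalization integral ∫|φ|²dξ over the whole domain equals b^5/30·A², and A² cancels in the ratio.
In terms of u = ξ/b (A² and the length scale cancel between numerator and denominator), P = [∫_{2/3}^{1} u^2·(1 - u)^2 du] / [∫_{0}^{1} u^2·(1 - u)^2 du].
Using ∫ u^2·(1 - u)^2 du = u^3·(6·u^2 - 15·u + 10)/30, the numerator is 17/2430 and the denominator is 1/30.
Taking the ratio, P = 17/81.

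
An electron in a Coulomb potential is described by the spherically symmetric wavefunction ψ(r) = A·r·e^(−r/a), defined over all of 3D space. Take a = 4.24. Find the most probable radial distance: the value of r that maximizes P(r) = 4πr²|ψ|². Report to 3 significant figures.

r ≈ 8.48

Differentiate P(r) = 4πr²|ψ|² with respect to r and set to zero.
Solving yields r = 2·a.
With a = 4.24, the most probable radial distance is 8.480.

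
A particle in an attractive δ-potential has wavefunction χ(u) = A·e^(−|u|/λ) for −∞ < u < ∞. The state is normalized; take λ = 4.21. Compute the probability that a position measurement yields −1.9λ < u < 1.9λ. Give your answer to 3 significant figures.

The probability is P = ∫ |χ|² du over [−1.9λ, 1.9λ].
With A² fixed by ∫|χ|² = 1, i.e. A² = (λ)^(−1), substitute and integrate.
By symmetry take twice the u ≥ 0 contribution in numerator and denominator; the 2's cancel. Let t = u/λ; then A² and the length scale cancel, so P = ∫_{0}^{1.9} e^(-2·t) dt ÷ ∫_{0}^{∞} e^(-2·t) dt.
With ∫ e^(-2·t) dt = -e^(-2·t)/2 + C, the region integral is 1/2 - e^(-19/5)/2 and the full one is 1/2.
Taking the ratio, P = 0.9776.

P ≈ 0.978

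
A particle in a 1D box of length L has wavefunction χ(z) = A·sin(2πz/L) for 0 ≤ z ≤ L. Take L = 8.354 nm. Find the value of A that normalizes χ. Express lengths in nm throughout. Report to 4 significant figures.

A ≈ 0.4893 nm^(-1/2)

The normalization condition is ∫|χ|² dz = 1 from 0 to L.
With ∫₀^L sin²(nπz/L) dz = L/2, the integral (without the A² prefactor) comes out to L/2.
So A² = (L/2)^(−1).
Plugging in L = 8.354 yields A = 0.48929.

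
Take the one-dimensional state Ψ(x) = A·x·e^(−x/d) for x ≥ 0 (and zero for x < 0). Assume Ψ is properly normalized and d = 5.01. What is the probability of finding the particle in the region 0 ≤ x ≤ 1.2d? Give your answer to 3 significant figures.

|Ψ|² is the probability density, so P = ∫_{0}^{1.2d} |Ψ|² dx.
Since A² = 1/(d^3/4), this is the region integral divided by the full normalization integral.
Let u = x/d; then A² and the length scale cancel, so P = ∫_{0}^{1.2} u^2·e^(-2·u) du ÷ ∫_{0}^{∞} u^2·e^(-2·u) du.
With ∫ u^2·e^(-2·u) du = -(2·u^2 + 2·u + 1)·e^(-2·u)/4 + C, the region integral is 1/4 - 157·e^(-12/5)/100 and the full one is 1/4.
Evaluating gives P = 0.4303.

P ≈ 0.430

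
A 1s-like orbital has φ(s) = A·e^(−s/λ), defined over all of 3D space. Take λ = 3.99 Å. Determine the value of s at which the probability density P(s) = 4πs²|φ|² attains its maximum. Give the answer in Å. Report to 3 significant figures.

s ≈ 3.99 Å

Differentiate P(s) = 4πs²|φ|² with respect to s and set to zero.
Solving yields s = λ.
With λ = 3.99, the most probable radial distance is 3.990 Å.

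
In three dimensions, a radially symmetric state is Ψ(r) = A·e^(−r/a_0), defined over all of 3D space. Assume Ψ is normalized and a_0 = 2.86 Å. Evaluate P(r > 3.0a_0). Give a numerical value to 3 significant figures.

P ≈ 0.0620

P = ∫ |Ψ|² 4πr² dr over r > 3.0a_0.
The full normalization integral is A²·[π·a_0^3] = 1, fixing A².
In terms of u = r/a_0 (A², 4π and the length scale all cancel between numerator and denominator), P = [∫_{3.0}^{∞} u^2·e^(-2·u) du] / [∫_{0}^{∞} u^2·e^(-2·u) du].
With ∫ u^2·e^(-2·u) du = -(2·u^2 + 2·u + 1)·e^(-2·u)/4 + C, the region integral is 25·e^(-6)/4 and the full one is 1/4.
This evaluates to P = 0.06197.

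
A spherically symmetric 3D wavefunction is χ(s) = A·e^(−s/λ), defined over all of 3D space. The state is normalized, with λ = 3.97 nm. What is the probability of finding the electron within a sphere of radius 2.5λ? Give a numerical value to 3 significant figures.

With dV = 4πs²ds, the probability is ∫|χ|² dV over s ≤ 2.5λ.
Normalization gives A² = 1/(π·λ^3).
Let u = s/λ; then A², 4π and the length scale all cancel, so P = ∫_{0}^{2.5} u^2·e^(-2·u) du ÷ ∫_{0}^{∞} u^2·e^(-2·u) du.
With ∫ u^2·e^(-2·u) du = -(2·u^2 + 2·u + 1)·e^(-2·u)/4 + C, the region integral is 1/4 - 37·e^(-5)/8 and the full one is 1/4.
The region integral divided by the full integral gives P = 0.8753.

P ≈ 0.875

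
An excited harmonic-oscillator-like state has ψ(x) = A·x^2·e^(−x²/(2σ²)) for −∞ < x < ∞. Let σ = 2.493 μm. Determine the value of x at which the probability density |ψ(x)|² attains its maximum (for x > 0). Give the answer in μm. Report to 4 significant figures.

x ≈ 3.526 μm

The maximum of |ψ(x)|² occurs where its derivative vanishes.
This gives x = √(2)·σ.
With σ = 2.493, the value of x > 0 at which the probability density is greatest is 3.5256 μm.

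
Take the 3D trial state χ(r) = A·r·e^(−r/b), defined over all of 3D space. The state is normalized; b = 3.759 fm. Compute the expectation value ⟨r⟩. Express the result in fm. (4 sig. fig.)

⟨r⟩ = ∫ r |χ|² 4πr² dr over the full domain.
Evaluating both integrals, ⟨r⟩ = 5·b/2.
Putting b = 3.759 gives 9.3975.

⟨r⟩ ≈ 9.398 fm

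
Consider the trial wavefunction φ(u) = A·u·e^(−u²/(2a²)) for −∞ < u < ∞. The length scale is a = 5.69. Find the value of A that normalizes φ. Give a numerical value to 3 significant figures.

A ≈ 0.0783

Require ∫ |φ|² du = 1 over the whole domain.
The integral (without the A² prefactor) comes out to √(π)·a^3/2.
Hence A² = 1/[√(π)·a^3/2].
Substituting a = 5.69 gives A² = 0.006125, so A = 0.07826.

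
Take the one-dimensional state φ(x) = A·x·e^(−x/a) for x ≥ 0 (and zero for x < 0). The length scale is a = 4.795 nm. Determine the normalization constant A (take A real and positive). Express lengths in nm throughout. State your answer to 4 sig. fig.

The normalization condition is ∫|φ|² dx = 1 from 0 to ∞.
Recall ∫₀^∞ x^m e^(−x/β) dx = m!·β^(m+1), the integral (without the A² prefactor) comes out to a^3/4.
Setting this equal to 1 gives A² = 1/(a^3/4).
With a = 4.795: A² = 0.036282 and A = 0.19048.

A ≈ 0.1905 nm^(-3/2)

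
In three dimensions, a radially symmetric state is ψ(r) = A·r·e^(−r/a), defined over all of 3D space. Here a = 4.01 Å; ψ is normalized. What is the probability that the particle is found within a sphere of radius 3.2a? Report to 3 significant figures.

P ≈ 0.765

With dV = 4πr²dr, the probability is ∫|ψ|² dV over r ≤ 3.2a.
The full normalization integral is A²·[3·π·a^5] = 1, fixing A².
In terms of u = r/a (A², 4π and the length scale all cancel between numerator and denominator), P = [∫_{0}^{3.2} u^4·e^(-2·u) du] / [∫_{0}^{∞} u^4·e^(-2·u) du].
An antiderivative of u^4·e^(-2·u) is -(u^4/2 + u^3 + 3·u^2/2 + 3·u/2 + 3/4)·e^(-2·u); evaluating from 0 to 3.2 gives ≈ 0.57370, while the full integral is 3/4.
This evaluates to P = 0.7649.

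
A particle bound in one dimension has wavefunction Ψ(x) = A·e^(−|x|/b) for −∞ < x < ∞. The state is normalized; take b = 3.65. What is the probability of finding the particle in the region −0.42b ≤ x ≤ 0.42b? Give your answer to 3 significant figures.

|Ψ|² is the probability density, so P = ∫_{−0.42b}^{0.42b} |Ψ|² dx.
Since A² = 1/(b), this is the region integral divided by the full normalization integral.
Both integrals are even about x = 0, so only the x ≥ 0 halves are needed (the factors of 2 cancel). Substituting u = x/b, A² and the length scale cancel in the ratio: P = ∫_{0}^{0.42} e^(-2·u) du / ∫_{0}^{∞} e^(-2·u) du.
Using ∫ e^(-2·u) du = -e^(-2·u)/2, the numerator is 1/2 - e^(-21/25)/2 and the denominator is 1/2.
The result is P = 0.5683.

P ≈ 0.568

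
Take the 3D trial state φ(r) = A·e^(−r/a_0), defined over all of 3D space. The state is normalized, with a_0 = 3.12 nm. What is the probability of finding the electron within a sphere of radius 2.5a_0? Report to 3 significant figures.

P ≈ 0.875

Integrate the radial probability density 4πr²|φ|² over r ≤ 2.5a_0.
Normalization gives A² = 1/(π·a_0^3).
Let u = r/a_0; then A², 4π and the length scale all cancel, so P = ∫_{0}^{2.5} u^2·e^(-2·u) du ÷ ∫_{0}^{∞} u^2·e^(-2·u) du.
With ∫ u^2·e^(-2·u) du = -(2·u^2 + 2·u + 1)·e^(-2·u)/4 + C, the region integral is 1/4 - 37·e^(-5)/8 and the full one is 1/4.
This evaluates to P = 0.8753.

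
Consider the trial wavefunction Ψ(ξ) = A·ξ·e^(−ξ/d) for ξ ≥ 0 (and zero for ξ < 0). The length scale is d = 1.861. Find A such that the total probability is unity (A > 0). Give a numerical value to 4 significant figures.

A ≈ 0.7878

Require ∫ |Ψ|² dξ = 1 over the whole domain.
With Ψ = A·ξ·e^(−ξ/d), the integral evaluates to A²·[d^3/4].
Plugging in d = 1.861 yields A = 0.78779.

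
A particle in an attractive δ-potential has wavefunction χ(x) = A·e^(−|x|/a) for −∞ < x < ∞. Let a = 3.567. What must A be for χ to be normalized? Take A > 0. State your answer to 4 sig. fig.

A ≈ 0.5295

The normalization condition is ∫|χ|² dx = 1 from −∞ to ∞.
Using ∫₀^∞ xⁿ e^(−αx) dx = n!/αⁿ⁺¹, ∫|χ|² dx = A²·(a).
So A² = (a)^(−1).
Substituting a = 3.567 gives A² = 0.28035, so A = 0.52948.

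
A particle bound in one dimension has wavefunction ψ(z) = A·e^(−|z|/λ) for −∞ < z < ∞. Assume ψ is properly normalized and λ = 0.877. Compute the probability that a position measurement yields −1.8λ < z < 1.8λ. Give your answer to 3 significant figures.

The probability is P = ∫ |ψ|² dz over [−1.8λ, 1.8λ].
Since A² = 1/(λ), this is the region integral divided by the full normalization integral.
Both integrals are even about z = 0, so only the z ≥ 0 halves are needed (the factors of 2 cancel). Let u = z/λ; then A² and the length scale cancel, so P = ∫_{0}^{1.8} e^(-2·u) du ÷ ∫_{0}^{∞} e^(-2·u) du.
Using ∫ e^(-2·u) du = -e^(-2·u)/2, the numerator is 1/2 - e^(-18/5)/2 and the denominator is 1/2.
This works out to P = 0.9727.

P ≈ 0.973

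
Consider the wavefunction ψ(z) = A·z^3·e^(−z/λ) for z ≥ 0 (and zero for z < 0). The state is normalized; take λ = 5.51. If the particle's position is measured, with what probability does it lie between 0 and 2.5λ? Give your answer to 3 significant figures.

P ≈ 0.238

The probability is P = ∫ |ψ|² dz over [0, 2.5λ].
Since A² = 1/(45·λ^7/8), this is the region integral divided by the full normalization integral.
In terms of u = z/λ (A² and the length scale cancel between numerator and denominator), P = [∫_{0}^{2.5} u^6·e^(-2·u) du] / [∫_{0}^{∞} u^6·e^(-2·u) du].
With ∫ u^6·e^(-2·u) du = -(4·u^6 + 12·u^5 + 30·u^4 + 60·u^3 + 90·u^2 + 90·u + 45)·e^(-2·u)/8 + C, the region integral is ≈ 1.3377 and the full one is 45/8.
Taking the ratio, P = 0.2378.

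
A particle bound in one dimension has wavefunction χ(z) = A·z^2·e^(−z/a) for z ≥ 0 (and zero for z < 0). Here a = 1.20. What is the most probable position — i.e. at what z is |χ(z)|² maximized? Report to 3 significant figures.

z ≈ 2.40

Differentiate |χ(z)|² with respect to z and set to zero.
This gives z = 2·a.
With a = 1.20, the most probable position is 2.400.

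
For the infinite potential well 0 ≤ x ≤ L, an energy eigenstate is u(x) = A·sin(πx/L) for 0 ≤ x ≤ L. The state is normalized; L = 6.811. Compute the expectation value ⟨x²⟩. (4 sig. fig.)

⟨x^2⟩ ≈ 13.11

⟨x²⟩ = ∫ x^2 |u|² dx over the full domain.
With ∫₀^L sin²(nπx/L) dx = L/2, evaluating both integrals, ⟨x²⟩ = -L^2/(2·π^2) + L^2/3.
With L = 6.811, ⟨x^2⟩ = 13.113.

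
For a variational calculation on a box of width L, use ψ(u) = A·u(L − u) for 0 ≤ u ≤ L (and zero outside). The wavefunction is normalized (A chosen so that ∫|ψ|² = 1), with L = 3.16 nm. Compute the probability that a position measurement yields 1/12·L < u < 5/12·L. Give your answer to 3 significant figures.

The probability is P = ∫ |ψ|² du over [1/12·L, 5/12·L].
With A² fixed by ∫|ψ|² = 1, i.e. A² = (L^5/30)^(−1), substitute and integrate.
Let t = u/L; then A² and the length scale cancel, so P = ∫_{1/12}^{5/12} t^2·(1 - t)^2 dt ÷ ∫_{0}^{1} t^2·(1 - t)^2 dt.
Using ∫ t^2·(1 - t)^2 dt = t^3·(6·t^2 - 15·t + 10)/30, the numerator is ≈ 0.011384 and the denominator is 1/30.
The result is P = 0.3415.

P ≈ 0.342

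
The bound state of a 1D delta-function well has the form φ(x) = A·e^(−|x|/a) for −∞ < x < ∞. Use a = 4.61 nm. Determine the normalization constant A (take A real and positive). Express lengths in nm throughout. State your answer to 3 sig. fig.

A ≈ 0.466 nm^(-1/2)

Normalization requires ∫|φ|² dx = 1, integrated from −∞ to ∞.
With ∫₀^∞ x^0 e^(−αx) dx = 0!/α^1, with φ = A·e^(−|x|/a), the integral evaluates to A²·[a].
Setting this equal to 1 gives A² = 1/(a).
Substituting a = 4.61 gives A² = 0.2169, so A = 0.4657.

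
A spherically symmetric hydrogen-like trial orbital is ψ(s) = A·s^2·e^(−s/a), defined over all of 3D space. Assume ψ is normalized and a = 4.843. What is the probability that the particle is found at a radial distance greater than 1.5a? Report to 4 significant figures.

Integrate the radial probability density 4πs²|ψ|² over s > 1.5a.
Normalization gives A² = 1/(45·π·a^7/2).
Let u = s/a; then A², 4π and the length scale all cancel, so P = ∫_{1.5}^{∞} u^6·e^(-2·u) du ÷ ∫_{0}^{∞} u^6·e^(-2·u) du.
An antiderivative of u^6·e^(-2·u) is -(4·u^6 + 12·u^5 + 30·u^4 + 60·u^3 + 90·u^2 + 90·u + 45)·e^(-2·u)/8; evaluating from 1.5 to ∞ gives ≈ 5.43651, while the full integral is 45/8.
Taking the ratio yields P = 0.96649.

P ≈ 0.9665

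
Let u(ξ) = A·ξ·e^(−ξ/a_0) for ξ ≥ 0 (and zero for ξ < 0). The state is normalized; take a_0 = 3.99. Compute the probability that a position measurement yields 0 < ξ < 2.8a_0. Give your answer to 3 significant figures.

The probability is P = ∫ |u|² dξ over [0, 2.8a_0].
Since A² = 1/(a_0^3/4), this is the region integral divided by the full normalization integral.
Let t = ξ/a_0; then A² and the length scale cancel, so P = ∫_{0}^{2.8} t^2·e^(-2·t) dt ÷ ∫_{0}^{∞} t^2·e^(-2·t) dt.
An antiderivative of t^2·e^(-2·t) is -(2·t^2 + 2·t + 1)·e^(-2·t)/4; evaluating from 0 to 2.8 gives 1/4 - 557·e^(-28/5)/100, while the full integral is 1/4.
Evaluating gives P = 0.9176.

P ≈ 0.918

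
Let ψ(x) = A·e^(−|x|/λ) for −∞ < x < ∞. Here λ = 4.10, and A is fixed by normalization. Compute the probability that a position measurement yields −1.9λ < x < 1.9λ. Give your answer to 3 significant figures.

P = ∫_{−1.9λ}^{1.9λ} |ψ(x)|² dx.
The normalization integral ∫|ψ|²dx over the whole domain equals λ·A², and A² cancels in the ratio.
By symmetry take twice the x ≥ 0 contribution in numerator and denominator; the 2's cancel. Substituting u = x/λ, A² and the length scale cancel in the ratio: P = ∫_{0}^{1.9} e^(-2·u) du / ∫_{0}^{∞} e^(-2·u) du.
Using ∫ e^(-2·u) du = -e^(-2·u)/2, the numerator is 1/2 - e^(-19/5)/2 and the denominator is 1/2.
Evaluating gives P = 0.9776.

P ≈ 0.978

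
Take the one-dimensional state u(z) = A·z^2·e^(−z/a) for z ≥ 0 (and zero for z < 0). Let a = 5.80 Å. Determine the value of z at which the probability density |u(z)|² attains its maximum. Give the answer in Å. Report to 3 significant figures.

z ≈ 11.6 Å

Set d/dz [|u(z)|²] = 0 and solve for z > 0.
Solving yields z = 2·a.
With a = 5.80, the most probable position is 11.60 Å.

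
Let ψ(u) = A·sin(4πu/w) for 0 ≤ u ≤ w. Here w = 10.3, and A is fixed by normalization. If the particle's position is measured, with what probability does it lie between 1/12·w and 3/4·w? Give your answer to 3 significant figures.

P ≈ 0.701

P = ∫_{1/12·w}^{3/4·w} |ψ(u)|² du.
With A² fixed by ∫|ψ|² = 1, i.e. A² = (w/2)^(−1), substitute and integrate.
Substituting t = u/w, A² and the length scale cancel in the ratio: P = ∫_{1/12}^{3/4} sin(4·π·t)^2 dt / ∫_{0}^{1} sin(4·π·t)^2 dt.
With ∫ sin(4·π·t)^2 dt = t/2 - sin(4·π·t)·cos(4·π·t)/(8·π) + C, the region integral is √(3)/(32·π) + 1/3 and the full one is 1/2.
The result is P = √(3)/(16·π) + 2/3.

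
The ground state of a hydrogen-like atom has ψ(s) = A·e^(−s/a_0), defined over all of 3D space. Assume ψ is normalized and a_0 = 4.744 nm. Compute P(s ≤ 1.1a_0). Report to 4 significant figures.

P ≈ 0.3773

P = ∫ |ψ|² 4πs² ds over s ≤ 1.1a_0.
The full normalization integral is A²·[π·a_0^3] = 1, fixing A².
In terms of u = s/a_0 (A², 4π and the length scale all cancel between numerator and denominator), P = [∫_{0}^{1.1} u^2·e^(-2·u) du] / [∫_{0}^{∞} u^2·e^(-2·u) du].
With ∫ u^2·e^(-2·u) du = -(2·u^2 + 2·u + 1)·e^(-2·u)/4 + C, the region integral is 1/4 - 281·e^(-11/5)/200 and the full one is 1/4.
Taking the ratio yields P = 0.37729.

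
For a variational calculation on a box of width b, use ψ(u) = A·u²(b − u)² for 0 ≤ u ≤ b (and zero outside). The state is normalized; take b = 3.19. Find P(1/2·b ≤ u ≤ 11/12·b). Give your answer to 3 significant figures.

P ≈ 0.500

The probability is P = ∫ |ψ|² du over [1/2·b, 11/12·b].
Since A² = 1/(b^9/630), this is the region integral divided by the full normalization integral.
In terms of t = u/b (A² and the length scale cancel between numerator and denominator), P = [∫_{1/2}^{11/12} t^4·(1 - t)^4 dt] / [∫_{0}^{1} t^4·(1 - t)^4 dt].
With ∫ t^4·(1 - t)^4 dt = t^5·(70·t^4 - 315·t^3 + 540·t^2 - 420·t + 126)/630 + C, the region integral is ≈ 0.00079305 and the full one is 1/630.
Evaluating gives P = 0.4996.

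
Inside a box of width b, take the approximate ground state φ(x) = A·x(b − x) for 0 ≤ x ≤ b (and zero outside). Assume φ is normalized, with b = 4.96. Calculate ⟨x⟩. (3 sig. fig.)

⟨x⟩ ≈ 2.48

The expectation value is the |φ|²-weighted average of x: ∫ x|φ|² dx.
The ratio of the moment integral to the normalization integral gives ⟨x⟩ = b/2.
Putting b = 4.96 gives 2.480.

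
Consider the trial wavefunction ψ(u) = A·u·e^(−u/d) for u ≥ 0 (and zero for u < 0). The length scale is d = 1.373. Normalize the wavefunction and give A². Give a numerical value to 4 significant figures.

Normalization requires ∫|ψ|² du = 1, integrated from 0 to ∞.
Using ∫₀^∞ uⁿ e^(−αu) du = n!/αⁿ⁺¹, with ψ = A·u·e^(−u/d), the integral evaluates to A²·[d^3/4].
Hence A² = 1/[d^3/4].
Plugging in d = 1.373 yields A = 1.2432.

A^2 ≈ 1.545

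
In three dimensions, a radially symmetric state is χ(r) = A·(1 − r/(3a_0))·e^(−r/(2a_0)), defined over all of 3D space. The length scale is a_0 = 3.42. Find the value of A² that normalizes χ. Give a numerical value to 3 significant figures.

A^2 ≈ 0.00298

The normalization condition is ∫|χ|² 4πr² dr = 1 from 0 to ∞.
∫|χ|² 4πr² dr = A²·(8·π·a_0^3/3).
Hence A² = 1/[8·π·a_0^3/3].
Plugging in a_0 = 3.42 yields A = 0.05463.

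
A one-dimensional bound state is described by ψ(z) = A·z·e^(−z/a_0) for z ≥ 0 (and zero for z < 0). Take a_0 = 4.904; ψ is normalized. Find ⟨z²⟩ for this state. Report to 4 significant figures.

The expectation value is the |ψ|²-weighted average of z^2: ∫ z^2|ψ|² dz.
Using ∫₀^∞ zⁿ e^(−αz) dz = n!/αⁿ⁺¹, since the A² factors cancel between numerator and denominator, ⟨z²⟩ = 3·a_0^2.
With a_0 = 4.904, ⟨z^2⟩ = 72.148.

⟨z^2⟩ ≈ 72.15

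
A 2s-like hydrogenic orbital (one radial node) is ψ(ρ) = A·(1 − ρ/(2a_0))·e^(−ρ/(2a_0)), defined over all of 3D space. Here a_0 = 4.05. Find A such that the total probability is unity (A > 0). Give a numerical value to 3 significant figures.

The normalization condition is ∫|ψ|² 4πρ² dρ = 1 from 0 to ∞.
(Spherical symmetry: dV = 4πρ² dρ.)
∫|ψ|² 4πρ² dρ = A²·(8·π·a_0^3).
Substituting a_0 = 4.05 gives A² = 0.0005990, so A = 0.02447.

A ≈ 0.0245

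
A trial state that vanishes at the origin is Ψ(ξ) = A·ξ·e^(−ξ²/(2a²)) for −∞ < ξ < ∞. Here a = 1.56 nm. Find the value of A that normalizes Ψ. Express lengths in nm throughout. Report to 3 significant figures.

Require ∫ |Ψ|² dξ = 1 over the whole domain.
Differentiating ∫e^(−αξ²) dξ = √(π/α) under α to get the higher moments, ∫|Ψ|² dξ = A²·(√(π)·a^3/2).
Substituting a = 1.56 gives A² = 0.2972, so A = 0.5452.

A ≈ 0.545 nm^(-3/2)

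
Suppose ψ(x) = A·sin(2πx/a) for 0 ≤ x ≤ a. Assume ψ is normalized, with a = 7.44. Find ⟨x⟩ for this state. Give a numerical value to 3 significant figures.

By definition ⟨x⟩ = ∫ x |ψ(x)|² dx.
Evaluating both integrals, ⟨x⟩ = a/2.
Putting a = 7.44 gives 3.720.

⟨x⟩ ≈ 3.72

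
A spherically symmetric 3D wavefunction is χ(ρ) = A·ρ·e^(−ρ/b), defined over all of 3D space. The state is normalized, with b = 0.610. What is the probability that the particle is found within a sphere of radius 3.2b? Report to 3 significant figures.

P ≈ 0.765

Integrate the radial probability density 4πρ²|χ|² over ρ ≤ 3.2b.
The full normalization integral is A²·[3·π·b^5] = 1, fixing A².
Substituting u = ρ/b, A², 4π and the length scale all cancel in the ratio: P = ∫_{0}^{3.2} u^4·e^(-2·u) du / ∫_{0}^{∞} u^4·e^(-2·u) du.
Using ∫ u^4·e^(-2·u) du = -(u^4/2 + u^3 + 3·u^2/2 + 3·u/2 + 3/4)·e^(-2·u), the numerator is ≈ 0.57370 and the denominator is 3/4.
Taking the ratio yields P = 0.7649.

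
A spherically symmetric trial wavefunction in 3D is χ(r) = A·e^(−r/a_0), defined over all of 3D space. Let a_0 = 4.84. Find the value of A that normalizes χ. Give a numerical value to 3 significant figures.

Normalization requires ∫|χ|² 4πr² dr = 1, integrated from 0 to ∞.
(Spherical symmetry: dV = 4πr² dr.)
Recall ∫₀^∞ r^m e^(−r/β) dr = m!·β^(m+1), the integral (without the A² prefactor) comes out to π·a_0^3.
So A² = (π·a_0^3)^(−1).
Plugging in a_0 = 4.84 yields A = 0.05299.

A ≈ 0.0530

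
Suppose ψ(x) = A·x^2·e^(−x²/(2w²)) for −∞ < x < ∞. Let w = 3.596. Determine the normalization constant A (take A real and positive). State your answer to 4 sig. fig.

Normalization requires ∫|ψ|² dx = 1, integrated from −∞ to ∞.
The integral (without the A² prefactor) comes out to 3·√(π)·w^5/4.
Hence A² = 1/[3·√(π)·w^5/4].
Substituting w = 3.596 gives A² = 0.0012510, so A = 0.035370.

A ≈ 0.03537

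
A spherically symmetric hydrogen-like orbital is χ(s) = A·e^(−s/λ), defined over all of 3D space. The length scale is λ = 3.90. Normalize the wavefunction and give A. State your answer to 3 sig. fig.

Normalization requires ∫|χ|² 4πs² ds = 1, integrated from 0 to ∞.
(Spherical symmetry: dV = 4πs² ds.)
With ∫₀^∞ s^2 e^(−αs) ds = 2!/α^3, ∫|χ|² 4πs² ds = A²·(π·λ^3).
Hence A² = 1/[π·λ^3].
Substituting λ = 3.90 gives A² = 0.005366, so A = 0.07325.

A ≈ 0.0733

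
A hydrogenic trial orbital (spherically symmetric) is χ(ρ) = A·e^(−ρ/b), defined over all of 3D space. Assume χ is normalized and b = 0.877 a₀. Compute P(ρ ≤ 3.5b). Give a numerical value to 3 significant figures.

P ≈ 0.970

Integrate the radial probability density 4πρ²|χ|² over ρ ≤ 3.5b.
A² is fixed by ∫₀^∞ 4πρ²|χ|² dρ = 1, i.e. A² = (π·b^3)^(−1).
Let u = ρ/b; then A², 4π and the length scale all cancel, so P = ∫_{0}^{3.5} u^2·e^(-2·u) du ÷ ∫_{0}^{∞} u^2·e^(-2·u) du.
An antiderivative of u^2·e^(-2·u) is -(2·u^2 + 2·u + 1)·e^(-2·u)/4; evaluating from 0 to 3.5 gives 1/4 - 65·e^(-7)/8, while the full integral is 1/4.
This evaluates to P = 0.9704.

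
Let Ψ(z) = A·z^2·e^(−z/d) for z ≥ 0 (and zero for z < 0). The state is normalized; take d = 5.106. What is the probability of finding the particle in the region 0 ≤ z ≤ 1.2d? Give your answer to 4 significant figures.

P = ∫_{0}^{1.2d} |Ψ(z)|² dz.
The normalization integral ∫|Ψ|²dz over the whole domain equals 3·d^5/4·A², and A² cancels in the ratio.
Let u = z/d; then A² and the length scale cancel, so P = ∫_{0}^{1.2} u^4·e^(-2·u) du ÷ ∫_{0}^{∞} u^4·e^(-2·u) du.
Using ∫ u^4·e^(-2·u) du = -(u^4/2 + u^3 + 3·u^2/2 + 3·u/2 + 3/4)·e^(-2·u), the numerator is ≈ 0.0719014 and the denominator is 3/4.
Taking the ratio, P = 0.095869.

P ≈ 0.09587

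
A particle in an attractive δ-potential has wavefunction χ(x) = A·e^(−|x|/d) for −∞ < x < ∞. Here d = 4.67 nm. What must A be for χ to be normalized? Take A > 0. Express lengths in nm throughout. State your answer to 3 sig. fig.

The normalization condition is ∫|χ|² dx = 1 from −∞ to ∞.
∫|χ|² dx = A²·(d).
Setting this equal to 1 gives A² = 1/(d).
Plugging in d = 4.67 yields A = 0.4627.

A ≈ 0.463 nm^(-1/2)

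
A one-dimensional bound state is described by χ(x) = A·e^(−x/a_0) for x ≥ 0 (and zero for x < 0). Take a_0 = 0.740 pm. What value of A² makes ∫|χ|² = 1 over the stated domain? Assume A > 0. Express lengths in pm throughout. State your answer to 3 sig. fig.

A^2 ≈ 2.70 pm^(-1)

We need A² ∫|f|² dx = 1, taking the integral from 0 to ∞.
Recall ∫₀^∞ x^m e^(−x/β) dx = m!·β^(m+1), ∫|χ|² dx = A²·(a_0/2).
Setting this equal to 1 gives A² = 1/(a_0/2).
Substituting a_0 = 0.740 gives A² = 2.703, so A = 1.644.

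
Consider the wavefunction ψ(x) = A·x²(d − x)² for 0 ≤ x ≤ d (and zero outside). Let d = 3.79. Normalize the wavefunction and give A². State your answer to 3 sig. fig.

Require ∫ |ψ|² dx = 1 over the whole domain.
Expanding the polynomial and integrating term by term, carrying out the integral gives A² · d^9/630.
With d = 3.79: A² = 0.003905 and A = 0.06249.

A^2 ≈ 0.00390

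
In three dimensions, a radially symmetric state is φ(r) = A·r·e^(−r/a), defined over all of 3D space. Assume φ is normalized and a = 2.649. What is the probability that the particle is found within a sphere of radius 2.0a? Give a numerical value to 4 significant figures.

P ≈ 0.3712

Integrate the radial probability density 4πr²|φ|² over r ≤ 2.0a.
The full normalization integral is A²·[3·π·a^5] = 1, fixing A².
In terms of u = r/a (A², 4π and the length scale all cancel between numerator and denominator), P = [∫_{0}^{2.0} u^4·e^(-2·u) du] / [∫_{0}^{∞} u^4·e^(-2·u) du].
An antiderivative of u^4·e^(-2·u) is -(u^4/2 + u^3 + 3·u^2/2 + 3·u/2 + 3/4)·e^(-2·u); evaluating from 0 to 2.0 gives 3/4 - 103·e^(-4)/4, while the full integral is 3/4.
This evaluates to P = 0.37116.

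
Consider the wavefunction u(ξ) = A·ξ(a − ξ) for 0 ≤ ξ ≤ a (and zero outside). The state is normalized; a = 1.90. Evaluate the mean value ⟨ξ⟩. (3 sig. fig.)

The expectation value is the |u|²-weighted average of ξ: ∫ ξ|u|² dξ.
Expanding the polynomial and integrating term by term, the ratio of the moment integral to the normalization integral gives ⟨ξ⟩ = a/2.
Putting a = 1.90 gives 0.9500.

⟨ξ⟩ ≈ 0.950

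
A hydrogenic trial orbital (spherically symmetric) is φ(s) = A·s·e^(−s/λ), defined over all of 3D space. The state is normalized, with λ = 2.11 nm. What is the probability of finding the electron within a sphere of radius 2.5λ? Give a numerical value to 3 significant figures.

P ≈ 0.560

Integrate the radial probability density 4πs²|φ|² over s ≤ 2.5λ.
Normalization gives A² = 1/(3·π·λ^5).
In terms of u = s/λ (A², 4π and the length scale all cancel between numerator and denominator), P = [∫_{0}^{2.5} u^4·e^(-2·u) du] / [∫_{0}^{∞} u^4·e^(-2·u) du].
Using ∫ u^4·e^(-2·u) du = -(u^4/2 + u^3 + 3·u^2/2 + 3·u/2 + 3/4)·e^(-2·u), the numerator is 3/4 - 1569·e^(-5)/32 and the denominator is 3/4.
This evaluates to P = 0.5595.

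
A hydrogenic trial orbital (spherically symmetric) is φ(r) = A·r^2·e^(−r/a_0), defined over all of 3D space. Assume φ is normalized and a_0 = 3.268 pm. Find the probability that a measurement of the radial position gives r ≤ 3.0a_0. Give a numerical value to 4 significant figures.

P ≈ 0.3937

P = ∫ |φ|² 4πr² dr over r ≤ 3.0a_0.
The full normalization integral is A²·[45·π·a_0^7/2] = 1, fixing A².
Substituting u = r/a_0, A², 4π and the length scale all cancel in the ratio: P = ∫_{0}^{3.0} u^6·e^(-2·u) du / ∫_{0}^{∞} u^6·e^(-2·u) du.
Using ∫ u^6·e^(-2·u) du = -(4·u^6 + 12·u^5 + 30·u^4 + 60·u^3 + 90·u^2 + 90·u + 45)·e^(-2·u)/8, the numerator is ≈ 2.21455 and the denominator is 45/8.
Taking the ratio yields P = 0.39370.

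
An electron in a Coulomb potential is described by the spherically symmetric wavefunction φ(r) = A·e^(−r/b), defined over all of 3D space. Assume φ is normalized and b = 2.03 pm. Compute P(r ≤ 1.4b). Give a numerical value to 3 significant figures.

Integrate the radial probability density 4πr²|φ|² over r ≤ 1.4b.
Normalization gives A² = 1/(π·b^3).
Let u = r/b; then A², 4π and the length scale all cancel, so P = ∫_{0}^{1.4} u^2·e^(-2·u) du ÷ ∫_{0}^{∞} u^2·e^(-2·u) du.
With ∫ u^2·e^(-2·u) du = -(2·u^2 + 2·u + 1)·e^(-2·u)/4 + C, the region integral is 1/4 - 193·e^(-14/5)/100 and the full one is 1/4.
The region integral divided by the full integral gives P = 0.5305.

P ≈ 0.531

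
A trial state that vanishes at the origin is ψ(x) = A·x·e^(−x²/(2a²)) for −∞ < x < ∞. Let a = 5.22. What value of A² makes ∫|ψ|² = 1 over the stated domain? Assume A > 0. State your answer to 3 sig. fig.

A^2 ≈ 0.00793

The normalization condition is ∫|ψ|² dx = 1 from −∞ to ∞.
Carrying out the integral gives A² · √(π)·a^3/2.
Hence A² = 1/[√(π)·a^3/2].
With a = 5.22: A² = 0.007933 and A = 0.08907.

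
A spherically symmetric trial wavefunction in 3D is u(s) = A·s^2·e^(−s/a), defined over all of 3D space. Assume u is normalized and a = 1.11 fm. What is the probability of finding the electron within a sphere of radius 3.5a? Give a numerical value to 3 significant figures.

Integrate the radial probability density 4πs²|u|² over s ≤ 3.5a.
A² is fixed by ∫₀^∞ 4πs²|u|² ds = 1, i.e. A² = (45·π·a^7/2)^(−1).
Let t = s/a; then A², 4π and the length scale all cancel, so P = ∫_{0}^{3.5} t^6·e^(-2·t) dt ÷ ∫_{0}^{∞} t^6·e^(-2·t) dt.
Using ∫ t^6·e^(-2·t) dt = -(4·t^6 + 12·t^5 + 30·t^4 + 60·t^3 + 90·t^2 + 90·t + 45)·e^(-2·t)/8, the numerator is ≈ 3.0954 and the denominator is 45/8.
This evaluates to P = 0.5503.

P ≈ 0.550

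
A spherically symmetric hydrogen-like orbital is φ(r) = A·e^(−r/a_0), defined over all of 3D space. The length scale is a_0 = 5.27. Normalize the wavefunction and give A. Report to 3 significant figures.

Require ∫ |φ|² 4πr² dr = 1 over the whole domain.
(Spherical symmetry: dV = 4πr² dr.)
Recall ∫₀^∞ r^m e^(−r/β) dr = m!·β^(m+1), carrying out the integral gives A² · π·a_0^3.
With a_0 = 5.27: A² = 0.002175 and A = 0.04663.

A ≈ 0.0466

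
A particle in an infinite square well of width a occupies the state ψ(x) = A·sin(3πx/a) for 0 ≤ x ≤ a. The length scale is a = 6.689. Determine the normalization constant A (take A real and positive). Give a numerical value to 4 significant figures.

We need A² ∫|f|² dx = 1, taking the integral from 0 to a.
The integral (without the A² prefactor) comes out to a/2.
Hence A² = 1/[a/2].
Substituting a = 6.689 gives A² = 0.29900, so A = 0.54681.

A ≈ 0.5468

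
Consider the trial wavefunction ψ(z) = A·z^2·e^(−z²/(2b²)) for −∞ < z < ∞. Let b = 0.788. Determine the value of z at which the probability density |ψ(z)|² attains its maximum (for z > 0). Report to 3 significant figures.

Differentiate |ψ(z)|² with respect to z and set to zero.
This gives z = √(2)·b.
With b = 0.788, the value of z > 0 at which the probability density is greatest is 1.114.

z ≈ 1.11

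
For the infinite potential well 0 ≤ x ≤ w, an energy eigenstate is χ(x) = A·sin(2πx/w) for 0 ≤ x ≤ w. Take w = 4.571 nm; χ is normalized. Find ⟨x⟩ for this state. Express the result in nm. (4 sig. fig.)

⟨x⟩ ≈ 2.286 nm

The expectation value is the |χ|²-weighted average of x: ∫ x|χ|² dx.
Using sin²θ = (1 − cos 2θ)/2, since the A² factors cancel between numerator and denominator, ⟨x⟩ = w/2.
With w = 4.571, ⟨x⟩ = 2.2855.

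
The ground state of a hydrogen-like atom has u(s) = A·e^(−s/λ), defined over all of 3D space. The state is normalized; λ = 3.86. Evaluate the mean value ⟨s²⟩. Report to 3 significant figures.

The expectation value is the |u|²-weighted average of s^2: ∫ s^2|u|² 4πs² ds.
With ∫₀^∞ s^4 e^(−αs) ds = 4!/α^5, the ratio of the moment integral to the normalization integral gives ⟨s²⟩ = 3·λ^2.
Putting λ = 3.86 gives 44.70.

⟨s^2⟩ ≈ 44.7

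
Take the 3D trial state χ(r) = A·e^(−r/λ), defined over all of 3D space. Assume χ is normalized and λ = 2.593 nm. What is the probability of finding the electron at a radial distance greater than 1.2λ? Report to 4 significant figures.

P ≈ 0.5697

Integrate the radial probability density 4πr²|χ|² over r > 1.2λ.
The full normalization integral is A²·[π·λ^3] = 1, fixing A².
Substituting u = r/λ, A², 4π and the length scale all cancel in the ratio: P = ∫_{1.2}^{∞} u^2·e^(-2·u) du / ∫_{0}^{∞} u^2·e^(-2·u) du.
Using ∫ u^2·e^(-2·u) du = -(2·u^2 + 2·u + 1)·e^(-2·u)/4, the numerator is 157·e^(-12/5)/100 and the denominator is 1/4.
Taking the ratio yields P = 0.56971.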